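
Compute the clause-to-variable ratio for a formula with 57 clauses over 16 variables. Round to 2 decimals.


Clause-to-variable ratio = clauses / variables.
57 / 16 = 3.56.

3.56


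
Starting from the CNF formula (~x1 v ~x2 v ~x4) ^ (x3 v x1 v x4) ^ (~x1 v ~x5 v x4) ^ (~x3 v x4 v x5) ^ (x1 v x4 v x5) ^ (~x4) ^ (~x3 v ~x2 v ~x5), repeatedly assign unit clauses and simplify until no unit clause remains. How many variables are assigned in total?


Unit propagation repeatedly assigns the literal in any unit clause, then simplifies.
Assignments in order: x4 = F.
No further unit clauses remain.
Total variables assigned = 1.

1


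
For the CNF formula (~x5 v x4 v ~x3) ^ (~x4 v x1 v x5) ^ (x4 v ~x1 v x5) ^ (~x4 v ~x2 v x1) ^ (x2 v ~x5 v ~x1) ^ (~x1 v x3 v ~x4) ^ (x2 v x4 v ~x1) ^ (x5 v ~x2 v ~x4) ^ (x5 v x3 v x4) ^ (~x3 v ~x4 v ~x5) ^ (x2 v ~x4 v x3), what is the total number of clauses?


Each group enclosed in parentheses joined by ^ is one clause.
Counting the conjuncts: 11 clauses.

11


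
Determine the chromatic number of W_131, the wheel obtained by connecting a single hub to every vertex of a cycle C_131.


W_131 consists of the cycle C_131 together with a hub vertex adjacent to every cycle vertex.
The cycle C_131 needs 3 colors (odd cycle -> 3).
The hub is adjacent to every cycle vertex, so it must receive a new color distinct from all of them.
Chromatic number = 3 + 1 = 4.

4


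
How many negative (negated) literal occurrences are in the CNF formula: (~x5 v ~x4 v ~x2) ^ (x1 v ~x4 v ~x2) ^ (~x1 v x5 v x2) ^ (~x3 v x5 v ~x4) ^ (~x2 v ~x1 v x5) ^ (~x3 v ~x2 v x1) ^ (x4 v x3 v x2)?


Scan each clause for negated literals.
Clause 1: 3 negative; Clause 2: 2 negative; Clause 3: 1 negative; Clause 4: 2 negative; Clause 5: 2 negative; Clause 6: 2 negative; Clause 7: 0 negative.
Total negative literal occurrences = 12.

12


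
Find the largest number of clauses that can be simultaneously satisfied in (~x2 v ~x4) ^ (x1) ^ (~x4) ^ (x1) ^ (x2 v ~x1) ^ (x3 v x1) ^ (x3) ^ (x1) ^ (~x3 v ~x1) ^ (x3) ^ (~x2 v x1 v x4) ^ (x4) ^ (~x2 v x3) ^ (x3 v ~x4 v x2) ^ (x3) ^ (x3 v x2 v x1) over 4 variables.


Enumerate all 16 truth assignments.
For each, count how many of the 16 clauses are satisfied.
The formula is not fully satisfiable, so the maximum is below 16.
Maximum simultaneously satisfiable clauses = 14.

14


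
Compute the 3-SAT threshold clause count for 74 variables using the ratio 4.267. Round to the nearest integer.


The 3-SAT phase transition occurs at approximately 4.267 clauses per variable.
m = 4.267 * 74 = 315.758.
Rounded to nearest integer: 316.

316


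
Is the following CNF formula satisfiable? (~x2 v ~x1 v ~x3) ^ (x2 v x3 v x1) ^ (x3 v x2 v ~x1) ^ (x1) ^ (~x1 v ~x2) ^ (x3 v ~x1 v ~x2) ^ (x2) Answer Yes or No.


Check all 8 possible truth assignments.
Number of satisfying assignments found: 0.
The formula is unsatisfiable.

No


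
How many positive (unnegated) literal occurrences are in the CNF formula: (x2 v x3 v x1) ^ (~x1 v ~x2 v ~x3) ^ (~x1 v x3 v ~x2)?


Scan each clause for unnegated literals.
Clause 1: 3 positive; Clause 2: 0 positive; Clause 3: 1 positive.
Total positive literal occurrences = 4.

4


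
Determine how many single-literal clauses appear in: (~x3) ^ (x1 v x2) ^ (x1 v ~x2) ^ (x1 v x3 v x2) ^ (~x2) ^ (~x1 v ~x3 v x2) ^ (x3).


A unit clause contains exactly one literal.
Unit clauses found: (~x3), (~x2), (x3).
Count = 3.

3


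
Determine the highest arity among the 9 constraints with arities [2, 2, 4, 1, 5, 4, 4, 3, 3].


The arities are: 2, 2, 4, 1, 5, 4, 4, 3, 3.
Scan for the maximum value.
Maximum arity = 5.

5


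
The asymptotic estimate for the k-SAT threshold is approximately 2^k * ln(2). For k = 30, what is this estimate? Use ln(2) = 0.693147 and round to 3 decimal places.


Using the asymptotic formula: threshold ~ 2^k * ln(2).
2^30 = 1073741824.
1073741824 * 0.693147 = 744260924.08.

744260924.08


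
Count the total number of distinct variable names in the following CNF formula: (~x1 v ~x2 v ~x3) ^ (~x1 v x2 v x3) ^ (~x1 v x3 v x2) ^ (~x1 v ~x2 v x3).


Identify each distinct variable in the formula.
Variables found: x1, x2, x3.
Total distinct variables = 3.

3


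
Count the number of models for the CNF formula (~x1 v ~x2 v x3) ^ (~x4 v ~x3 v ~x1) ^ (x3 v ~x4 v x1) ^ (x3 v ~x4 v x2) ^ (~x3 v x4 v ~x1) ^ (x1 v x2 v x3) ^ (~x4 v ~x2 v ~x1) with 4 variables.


Enumerate all 16 truth assignments over 4 variables.
Test each against every clause.
Satisfying assignments found: 6.

6


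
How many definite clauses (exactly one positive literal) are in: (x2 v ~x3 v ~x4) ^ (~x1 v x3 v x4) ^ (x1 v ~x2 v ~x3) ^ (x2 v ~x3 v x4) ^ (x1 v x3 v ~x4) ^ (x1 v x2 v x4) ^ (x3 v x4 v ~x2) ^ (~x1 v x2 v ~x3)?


A definite clause has exactly one positive literal.
Clause 1: 1 positive -> definite
Clause 2: 2 positive -> not definite
Clause 3: 1 positive -> definite
Clause 4: 2 positive -> not definite
Clause 5: 2 positive -> not definite
Clause 6: 3 positive -> not definite
Clause 7: 2 positive -> not definite
Clause 8: 1 positive -> definite
Definite clause count = 3.

3


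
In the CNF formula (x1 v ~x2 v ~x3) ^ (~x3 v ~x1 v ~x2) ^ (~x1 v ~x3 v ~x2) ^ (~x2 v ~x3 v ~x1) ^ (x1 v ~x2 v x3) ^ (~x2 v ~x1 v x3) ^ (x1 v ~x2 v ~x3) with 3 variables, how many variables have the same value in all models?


Find all satisfying assignments: 4 model(s).
Check which variables have the same value in every model.
Fixed variables: x2=F.
Backbone size = 1.

1


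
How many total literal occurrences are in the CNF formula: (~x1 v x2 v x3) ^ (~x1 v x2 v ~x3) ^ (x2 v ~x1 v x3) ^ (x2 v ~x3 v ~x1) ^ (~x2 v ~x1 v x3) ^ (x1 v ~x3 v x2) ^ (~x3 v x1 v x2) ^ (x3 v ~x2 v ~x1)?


Clause lengths: 3, 3, 3, 3, 3, 3, 3, 3.
Sum = 3 + 3 + 3 + 3 + 3 + 3 + 3 + 3 = 24.

24


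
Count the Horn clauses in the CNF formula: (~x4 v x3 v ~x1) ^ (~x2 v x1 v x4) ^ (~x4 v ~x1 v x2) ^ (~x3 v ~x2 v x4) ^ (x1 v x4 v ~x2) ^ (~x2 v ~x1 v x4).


A Horn clause has at most one positive literal.
Clause 1: 1 positive lit(s) -> Horn
Clause 2: 2 positive lit(s) -> not Horn
Clause 3: 1 positive lit(s) -> Horn
Clause 4: 1 positive lit(s) -> Horn
Clause 5: 2 positive lit(s) -> not Horn
Clause 6: 1 positive lit(s) -> Horn
Total Horn clauses = 4.

4


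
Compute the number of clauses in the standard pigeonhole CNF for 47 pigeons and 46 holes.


The PHP encoding has two parts:
1) At-least-one-hole clauses: 47 (one per pigeon, each with 46 literals).
2) At-most-one-pigeon-per-hole clauses: 46 holes * C(47,2) = 46 * 1081 = 49726.
Total clauses = 47 + 49726 = 49773.

49773


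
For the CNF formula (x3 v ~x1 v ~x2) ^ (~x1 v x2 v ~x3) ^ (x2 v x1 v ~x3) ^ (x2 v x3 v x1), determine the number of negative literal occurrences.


Scan each clause for negated literals.
Clause 1: 2 negative; Clause 2: 2 negative; Clause 3: 1 negative; Clause 4: 0 negative.
Total negative literal occurrences = 5.

5


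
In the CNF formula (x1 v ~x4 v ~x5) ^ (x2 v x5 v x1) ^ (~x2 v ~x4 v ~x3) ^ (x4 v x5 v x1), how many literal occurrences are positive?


Scan each clause for unnegated literals.
Clause 1: 1 positive; Clause 2: 3 positive; Clause 3: 0 positive; Clause 4: 3 positive.
Total positive literal occurrences = 7.

7


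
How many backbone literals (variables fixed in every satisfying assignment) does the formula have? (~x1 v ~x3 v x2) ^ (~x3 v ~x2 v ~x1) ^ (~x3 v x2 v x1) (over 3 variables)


Find all satisfying assignments: 5 model(s).
Check which variables have the same value in every model.
No variable is fixed across all models.
Backbone size = 0.

0


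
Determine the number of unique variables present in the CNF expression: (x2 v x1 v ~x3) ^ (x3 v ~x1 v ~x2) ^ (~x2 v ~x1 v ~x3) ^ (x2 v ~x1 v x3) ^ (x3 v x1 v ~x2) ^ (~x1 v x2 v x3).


Identify each distinct variable in the formula.
Variables found: x1, x2, x3.
Total distinct variables = 3.

3


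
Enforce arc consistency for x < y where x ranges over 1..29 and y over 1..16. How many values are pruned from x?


For the constraint x < y, x needs a supporting value in y's domain.
x can be at most 15 (one less than y's maximum).
Valid x values from domain: 15 out of 29.
Pruned = 29 - 15 = 14.

14


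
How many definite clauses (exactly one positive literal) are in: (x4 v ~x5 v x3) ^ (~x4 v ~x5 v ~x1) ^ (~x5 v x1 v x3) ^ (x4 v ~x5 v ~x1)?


A definite clause has exactly one positive literal.
Clause 1: 2 positive -> not definite
Clause 2: 0 positive -> not definite
Clause 3: 2 positive -> not definite
Clause 4: 1 positive -> definite
Definite clause count = 1.

1


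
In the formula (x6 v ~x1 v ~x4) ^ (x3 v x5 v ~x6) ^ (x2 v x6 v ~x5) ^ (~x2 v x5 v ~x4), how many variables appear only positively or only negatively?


A pure literal appears in only one polarity across all clauses.
Pure literals: x1 (negative only), x3 (positive only), x4 (negative only).
Count = 3.

3


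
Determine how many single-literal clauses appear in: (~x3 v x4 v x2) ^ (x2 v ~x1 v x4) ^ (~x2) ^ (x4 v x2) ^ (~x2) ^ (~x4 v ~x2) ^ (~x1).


A unit clause contains exactly one literal.
Unit clauses found: (~x2), (~x2), (~x1).
Count = 3.

3


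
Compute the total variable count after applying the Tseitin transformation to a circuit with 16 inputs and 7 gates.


The Tseitin transformation introduces one auxiliary variable per gate.
Total variables = inputs + gates = 16 + 7 = 23.

23


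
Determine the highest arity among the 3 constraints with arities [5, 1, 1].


The arities are: 5, 1, 1.
Scan for the maximum value.
Maximum arity = 5.

5


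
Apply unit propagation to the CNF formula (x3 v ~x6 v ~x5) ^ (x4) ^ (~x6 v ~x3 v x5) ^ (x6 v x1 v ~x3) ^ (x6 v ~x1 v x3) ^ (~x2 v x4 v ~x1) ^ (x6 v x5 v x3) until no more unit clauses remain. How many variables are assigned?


Unit propagation repeatedly assigns the literal in any unit clause, then simplifies.
Assignments in order: x4 = T.
No further unit clauses remain.
Total variables assigned = 1.

1


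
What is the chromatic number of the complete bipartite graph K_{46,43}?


K_{46,43} is bipartite by definition: the two parts are independent sets, with every edge crossing between them.
Color all vertices in one part with color 1 and all vertices in the other part with color 2.
Since the graph has at least one edge, one color does not suffice.
Chromatic number = 2.

2


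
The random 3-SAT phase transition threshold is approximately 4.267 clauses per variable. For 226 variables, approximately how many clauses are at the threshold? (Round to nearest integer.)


The 3-SAT phase transition occurs at approximately 4.267 clauses per variable.
m = 4.267 * 226 = 964.342.
Rounded to nearest integer: 964.

964


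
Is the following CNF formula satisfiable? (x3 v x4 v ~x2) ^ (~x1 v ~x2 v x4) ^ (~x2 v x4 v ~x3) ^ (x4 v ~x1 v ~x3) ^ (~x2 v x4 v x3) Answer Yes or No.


Check all 16 possible truth assignments.
Number of satisfying assignments found: 11.
The formula is satisfiable.

Yes


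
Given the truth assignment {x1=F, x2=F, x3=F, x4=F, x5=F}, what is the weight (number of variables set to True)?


The weight is the number of variables assigned True.
True variables: none.
Weight = 0.

0


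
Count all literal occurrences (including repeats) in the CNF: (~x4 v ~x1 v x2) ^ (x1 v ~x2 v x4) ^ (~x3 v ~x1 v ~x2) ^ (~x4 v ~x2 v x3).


Clause lengths: 3, 3, 3, 3.
Sum = 3 + 3 + 3 + 3 = 12.

12


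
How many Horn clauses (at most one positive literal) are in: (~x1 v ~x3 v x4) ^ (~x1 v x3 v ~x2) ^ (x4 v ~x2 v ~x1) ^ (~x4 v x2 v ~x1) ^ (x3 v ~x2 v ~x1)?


A Horn clause has at most one positive literal.
Clause 1: 1 positive lit(s) -> Horn
Clause 2: 1 positive lit(s) -> Horn
Clause 3: 1 positive lit(s) -> Horn
Clause 4: 1 positive lit(s) -> Horn
Clause 5: 1 positive lit(s) -> Horn
Total Horn clauses = 5.

5


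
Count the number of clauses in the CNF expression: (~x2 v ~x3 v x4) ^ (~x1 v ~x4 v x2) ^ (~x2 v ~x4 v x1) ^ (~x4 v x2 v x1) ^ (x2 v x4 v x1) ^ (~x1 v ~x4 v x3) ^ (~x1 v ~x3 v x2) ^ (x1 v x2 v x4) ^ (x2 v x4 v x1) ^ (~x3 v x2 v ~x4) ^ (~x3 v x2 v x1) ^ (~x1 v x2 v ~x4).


Each group enclosed in parentheses joined by ^ is one clause.
Counting the conjuncts: 12 clauses.

12


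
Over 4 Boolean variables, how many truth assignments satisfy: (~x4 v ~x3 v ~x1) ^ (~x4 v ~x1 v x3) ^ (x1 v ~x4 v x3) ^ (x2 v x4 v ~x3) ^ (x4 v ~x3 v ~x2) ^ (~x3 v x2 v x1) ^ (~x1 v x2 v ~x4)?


Enumerate all 16 truth assignments over 4 variables.
Test each against every clause.
Satisfying assignments found: 5.

5


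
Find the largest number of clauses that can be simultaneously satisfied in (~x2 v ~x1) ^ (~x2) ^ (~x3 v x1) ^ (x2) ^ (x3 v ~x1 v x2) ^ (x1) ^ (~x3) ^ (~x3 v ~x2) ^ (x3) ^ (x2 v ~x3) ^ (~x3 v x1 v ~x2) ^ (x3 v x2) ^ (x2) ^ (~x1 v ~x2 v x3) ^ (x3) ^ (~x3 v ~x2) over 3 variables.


Enumerate all 8 truth assignments.
For each, count how many of the 16 clauses are satisfied.
The formula is not fully satisfiable, so the maximum is below 16.
Maximum simultaneously satisfiable clauses = 12.

12


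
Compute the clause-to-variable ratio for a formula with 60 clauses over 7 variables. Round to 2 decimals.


Clause-to-variable ratio = clauses / variables.
60 / 7 = 8.57.

8.57


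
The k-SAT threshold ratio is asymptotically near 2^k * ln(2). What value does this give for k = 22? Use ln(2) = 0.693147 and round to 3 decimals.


Using the asymptotic formula: threshold ~ 2^k * ln(2).
2^22 = 4194304.
4194304 * 0.693147 = 2907269.235.

2907269.235


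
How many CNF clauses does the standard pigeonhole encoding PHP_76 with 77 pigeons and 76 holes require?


The PHP encoding has two parts:
1) At-least-one-hole clauses: 77 (one per pigeon, each with 76 literals).
2) At-most-one-pigeon-per-hole clauses: 76 holes * C(77,2) = 76 * 2926 = 222376.
Total clauses = 77 + 222376 = 222453.

222453


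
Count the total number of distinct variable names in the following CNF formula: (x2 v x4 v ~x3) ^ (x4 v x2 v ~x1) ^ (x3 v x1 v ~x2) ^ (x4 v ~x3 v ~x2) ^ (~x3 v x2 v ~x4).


Identify each distinct variable in the formula.
Variables found: x1, x2, x3, x4.
Total distinct variables = 4.

4


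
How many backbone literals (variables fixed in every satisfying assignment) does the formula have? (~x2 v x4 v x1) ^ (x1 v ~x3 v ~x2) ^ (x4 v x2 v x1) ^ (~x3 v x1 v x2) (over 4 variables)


Find all satisfying assignments: 10 model(s).
Check which variables have the same value in every model.
No variable is fixed across all models.
Backbone size = 0.

0


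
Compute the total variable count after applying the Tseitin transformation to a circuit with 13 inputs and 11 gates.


The Tseitin transformation introduces one auxiliary variable per gate.
Total variables = inputs + gates = 13 + 11 = 24.

24


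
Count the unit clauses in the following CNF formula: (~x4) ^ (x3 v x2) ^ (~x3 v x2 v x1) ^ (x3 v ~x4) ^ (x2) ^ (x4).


A unit clause contains exactly one literal.
Unit clauses found: (~x4), (x2), (x4).
Count = 3.

3


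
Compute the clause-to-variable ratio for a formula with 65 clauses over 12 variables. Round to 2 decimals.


Clause-to-variable ratio = clauses / variables.
65 / 12 = 5.42.

5.42


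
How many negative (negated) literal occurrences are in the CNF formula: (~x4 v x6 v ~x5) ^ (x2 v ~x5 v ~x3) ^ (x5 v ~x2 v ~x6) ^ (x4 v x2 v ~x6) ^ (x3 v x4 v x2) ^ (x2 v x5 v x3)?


Scan each clause for negated literals.
Clause 1: 2 negative; Clause 2: 2 negative; Clause 3: 2 negative; Clause 4: 1 negative; Clause 5: 0 negative; Clause 6: 0 negative.
Total negative literal occurrences = 7.

7


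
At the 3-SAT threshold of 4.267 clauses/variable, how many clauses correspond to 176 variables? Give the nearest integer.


The 3-SAT phase transition occurs at approximately 4.267 clauses per variable.
m = 4.267 * 176 = 750.992.
Rounded to nearest integer: 751.

751


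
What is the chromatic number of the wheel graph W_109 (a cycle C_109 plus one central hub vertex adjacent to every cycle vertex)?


W_109 consists of the cycle C_109 together with a hub vertex adjacent to every cycle vertex.
The cycle C_109 needs 3 colors (odd cycle -> 3).
The hub is adjacent to every cycle vertex, so it must receive a new color distinct from all of them.
Chromatic number = 3 + 1 = 4.

4


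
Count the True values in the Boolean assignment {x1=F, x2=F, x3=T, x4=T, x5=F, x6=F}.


The weight is the number of variables assigned True.
True variables: x3, x4.
Weight = 2.

2


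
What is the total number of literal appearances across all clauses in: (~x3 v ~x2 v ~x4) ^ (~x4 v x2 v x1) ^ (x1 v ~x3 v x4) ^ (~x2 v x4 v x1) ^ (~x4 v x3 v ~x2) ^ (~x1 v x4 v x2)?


Clause lengths: 3, 3, 3, 3, 3, 3.
Sum = 3 + 3 + 3 + 3 + 3 + 3 = 18.

18


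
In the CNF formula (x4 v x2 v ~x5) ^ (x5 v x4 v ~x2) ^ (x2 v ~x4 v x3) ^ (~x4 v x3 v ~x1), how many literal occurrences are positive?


Scan each clause for unnegated literals.
Clause 1: 2 positive; Clause 2: 2 positive; Clause 3: 2 positive; Clause 4: 1 positive.
Total positive literal occurrences = 7.

7


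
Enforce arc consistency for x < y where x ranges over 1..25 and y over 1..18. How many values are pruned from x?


For the constraint x < y, x needs a supporting value in y's domain.
x can be at most 17 (one less than y's maximum).
Valid x values from domain: 17 out of 25.
Pruned = 25 - 17 = 8.

8


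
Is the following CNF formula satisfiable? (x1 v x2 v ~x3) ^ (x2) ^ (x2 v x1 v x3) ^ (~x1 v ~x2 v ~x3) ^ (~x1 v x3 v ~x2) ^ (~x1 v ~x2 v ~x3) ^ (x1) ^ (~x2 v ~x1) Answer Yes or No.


Check all 8 possible truth assignments.
Number of satisfying assignments found: 0.
The formula is unsatisfiable.

No


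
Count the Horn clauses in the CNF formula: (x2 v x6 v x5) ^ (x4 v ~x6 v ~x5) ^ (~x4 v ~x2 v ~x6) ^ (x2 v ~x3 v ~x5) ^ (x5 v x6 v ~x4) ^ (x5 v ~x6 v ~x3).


A Horn clause has at most one positive literal.
Clause 1: 3 positive lit(s) -> not Horn
Clause 2: 1 positive lit(s) -> Horn
Clause 3: 0 positive lit(s) -> Horn
Clause 4: 1 positive lit(s) -> Horn
Clause 5: 2 positive lit(s) -> not Horn
Clause 6: 1 positive lit(s) -> Horn
Total Horn clauses = 4.

4


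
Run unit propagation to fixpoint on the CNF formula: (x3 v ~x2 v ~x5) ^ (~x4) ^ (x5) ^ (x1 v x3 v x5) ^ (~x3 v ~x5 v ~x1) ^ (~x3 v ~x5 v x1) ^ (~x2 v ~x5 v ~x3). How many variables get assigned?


Unit propagation repeatedly assigns the literal in any unit clause, then simplifies.
Assignments in order: x4 = F, x5 = T.
No further unit clauses remain.
Total variables assigned = 2.

2


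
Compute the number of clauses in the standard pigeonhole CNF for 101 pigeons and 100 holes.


The PHP encoding has two parts:
1) At-least-one-hole clauses: 101 (one per pigeon, each with 100 literals).
2) At-most-one-pigeon-per-hole clauses: 100 holes * C(101,2) = 100 * 5050 = 505000.
Total clauses = 101 + 505000 = 505101.

505101


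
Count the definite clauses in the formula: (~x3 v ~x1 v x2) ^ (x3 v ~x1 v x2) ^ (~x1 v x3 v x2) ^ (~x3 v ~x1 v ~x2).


A definite clause has exactly one positive literal.
Clause 1: 1 positive -> definite
Clause 2: 2 positive -> not definite
Clause 3: 2 positive -> not definite
Clause 4: 0 positive -> not definite
Definite clause count = 1.

1


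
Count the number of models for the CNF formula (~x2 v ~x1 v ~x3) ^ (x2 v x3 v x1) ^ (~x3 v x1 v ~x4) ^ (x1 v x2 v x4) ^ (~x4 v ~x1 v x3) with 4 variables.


Enumerate all 16 truth assignments over 4 variables.
Test each against every clause.
Satisfying assignments found: 7.

7


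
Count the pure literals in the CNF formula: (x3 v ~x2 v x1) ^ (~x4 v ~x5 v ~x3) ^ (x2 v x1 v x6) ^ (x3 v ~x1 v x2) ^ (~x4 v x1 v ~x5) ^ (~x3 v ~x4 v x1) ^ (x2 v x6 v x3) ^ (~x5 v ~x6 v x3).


A pure literal appears in only one polarity across all clauses.
Pure literals: x4 (negative only), x5 (negative only).
Count = 2.

2


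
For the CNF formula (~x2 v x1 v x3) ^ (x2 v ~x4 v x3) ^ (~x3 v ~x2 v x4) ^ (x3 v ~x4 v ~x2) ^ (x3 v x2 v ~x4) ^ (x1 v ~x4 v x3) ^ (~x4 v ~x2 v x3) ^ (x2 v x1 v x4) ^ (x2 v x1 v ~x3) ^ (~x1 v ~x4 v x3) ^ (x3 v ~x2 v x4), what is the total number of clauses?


Each group enclosed in parentheses joined by ^ is one clause.
Counting the conjuncts: 11 clauses.

11


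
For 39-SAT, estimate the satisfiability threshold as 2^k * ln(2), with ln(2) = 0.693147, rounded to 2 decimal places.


Using the asymptotic formula: threshold ~ 2^k * ln(2).
2^39 = 549755813888.
549755813888 * 0.693147 = 381061593129.03.

381061593129.03


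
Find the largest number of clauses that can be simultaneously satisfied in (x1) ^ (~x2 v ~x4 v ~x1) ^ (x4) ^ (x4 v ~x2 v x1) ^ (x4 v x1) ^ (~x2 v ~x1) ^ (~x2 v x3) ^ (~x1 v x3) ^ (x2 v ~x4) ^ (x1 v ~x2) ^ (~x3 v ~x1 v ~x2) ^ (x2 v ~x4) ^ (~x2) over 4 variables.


Enumerate all 16 truth assignments.
For each, count how many of the 13 clauses are satisfied.
The formula is not fully satisfiable, so the maximum is below 13.
Maximum simultaneously satisfiable clauses = 12.

12


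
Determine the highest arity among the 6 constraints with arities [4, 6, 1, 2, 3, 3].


The arities are: 4, 6, 1, 2, 3, 3.
Scan for the maximum value.
Maximum arity = 6.

6


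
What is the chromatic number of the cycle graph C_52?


A cycle on an even number of vertices is bipartite: alternate two colors around the cycle.
Since 52 is even, two colors suffice, and at least two are needed because the graph has edges.
Chromatic number = 2.

2


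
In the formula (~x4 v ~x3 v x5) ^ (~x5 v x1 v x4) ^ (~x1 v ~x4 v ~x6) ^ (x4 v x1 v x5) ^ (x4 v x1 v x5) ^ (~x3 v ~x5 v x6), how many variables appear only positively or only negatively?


A pure literal appears in only one polarity across all clauses.
Pure literals: x3 (negative only).
Count = 1.

1


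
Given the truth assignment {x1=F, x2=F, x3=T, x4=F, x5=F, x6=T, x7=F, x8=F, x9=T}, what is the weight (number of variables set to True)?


The weight is the number of variables assigned True.
True variables: x3, x6, x9.
Weight = 3.

3


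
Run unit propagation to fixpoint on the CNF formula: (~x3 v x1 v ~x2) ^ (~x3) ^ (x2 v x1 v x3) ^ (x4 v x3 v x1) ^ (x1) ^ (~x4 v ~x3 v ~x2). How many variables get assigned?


Unit propagation repeatedly assigns the literal in any unit clause, then simplifies.
Assignments in order: x3 = F, x1 = T.
No further unit clauses remain.
Total variables assigned = 2.

2


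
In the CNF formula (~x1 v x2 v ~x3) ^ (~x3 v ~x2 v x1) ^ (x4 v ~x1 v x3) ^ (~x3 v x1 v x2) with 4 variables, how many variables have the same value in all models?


Find all satisfying assignments: 8 model(s).
Check which variables have the same value in every model.
No variable is fixed across all models.
Backbone size = 0.

0


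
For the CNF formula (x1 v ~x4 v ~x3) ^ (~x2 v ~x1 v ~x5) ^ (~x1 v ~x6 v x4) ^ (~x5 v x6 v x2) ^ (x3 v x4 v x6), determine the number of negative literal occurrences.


Scan each clause for negated literals.
Clause 1: 2 negative; Clause 2: 3 negative; Clause 3: 2 negative; Clause 4: 1 negative; Clause 5: 0 negative.
Total negative literal occurrences = 8.

8


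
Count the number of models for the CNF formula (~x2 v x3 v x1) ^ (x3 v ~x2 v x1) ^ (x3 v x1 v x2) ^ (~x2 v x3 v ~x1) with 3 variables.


Enumerate all 8 truth assignments over 3 variables.
Test each against every clause.
Satisfying assignments found: 5.

5


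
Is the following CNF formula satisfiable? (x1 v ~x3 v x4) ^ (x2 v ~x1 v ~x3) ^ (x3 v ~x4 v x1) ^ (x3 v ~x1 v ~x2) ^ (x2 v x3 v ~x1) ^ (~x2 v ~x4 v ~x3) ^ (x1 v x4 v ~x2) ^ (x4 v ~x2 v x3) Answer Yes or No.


Check all 16 possible truth assignments.
Number of satisfying assignments found: 3.
The formula is satisfiable.

Yes


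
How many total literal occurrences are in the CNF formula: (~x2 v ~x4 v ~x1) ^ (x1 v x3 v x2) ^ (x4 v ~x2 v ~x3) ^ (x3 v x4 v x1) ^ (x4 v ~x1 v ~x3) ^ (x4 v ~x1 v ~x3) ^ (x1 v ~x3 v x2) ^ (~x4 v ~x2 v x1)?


Clause lengths: 3, 3, 3, 3, 3, 3, 3, 3.
Sum = 3 + 3 + 3 + 3 + 3 + 3 + 3 + 3 = 24.

24


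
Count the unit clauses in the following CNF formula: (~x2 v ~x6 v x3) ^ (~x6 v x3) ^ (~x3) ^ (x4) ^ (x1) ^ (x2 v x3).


A unit clause contains exactly one literal.
Unit clauses found: (~x3), (x4), (x1).
Count = 3.

3


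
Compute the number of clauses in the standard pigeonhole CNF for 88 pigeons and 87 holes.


The PHP encoding has two parts:
1) At-least-one-hole clauses: 88 (one per pigeon, each with 87 literals).
2) At-most-one-pigeon-per-hole clauses: 87 holes * C(88,2) = 87 * 3828 = 333036.
Total clauses = 88 + 333036 = 333124.

333124


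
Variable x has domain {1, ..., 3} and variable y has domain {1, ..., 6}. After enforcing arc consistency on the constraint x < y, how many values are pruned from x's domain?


For the constraint x < y, x needs a supporting value in y's domain.
x can be at most 5 (one less than y's maximum).
Valid x values from domain: 3 out of 3.
Pruned = 3 - 3 = 0.

0


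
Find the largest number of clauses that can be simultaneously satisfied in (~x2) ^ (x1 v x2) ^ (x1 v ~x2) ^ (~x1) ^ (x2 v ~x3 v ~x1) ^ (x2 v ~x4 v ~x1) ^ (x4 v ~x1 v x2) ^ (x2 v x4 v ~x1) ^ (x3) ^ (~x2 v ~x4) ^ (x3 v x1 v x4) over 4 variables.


Enumerate all 16 truth assignments.
For each, count how many of the 11 clauses are satisfied.
The formula is not fully satisfiable, so the maximum is below 11.
Maximum simultaneously satisfiable clauses = 10.

10


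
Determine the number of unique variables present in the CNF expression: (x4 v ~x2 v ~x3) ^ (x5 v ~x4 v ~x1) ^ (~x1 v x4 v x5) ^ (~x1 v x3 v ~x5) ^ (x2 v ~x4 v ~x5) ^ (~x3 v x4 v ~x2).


Identify each distinct variable in the formula.
Variables found: x1, x2, x3, x4, x5.
Total distinct variables = 5.

5


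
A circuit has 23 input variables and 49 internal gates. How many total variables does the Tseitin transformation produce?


The Tseitin transformation introduces one auxiliary variable per gate.
Total variables = inputs + gates = 23 + 49 = 72.

72


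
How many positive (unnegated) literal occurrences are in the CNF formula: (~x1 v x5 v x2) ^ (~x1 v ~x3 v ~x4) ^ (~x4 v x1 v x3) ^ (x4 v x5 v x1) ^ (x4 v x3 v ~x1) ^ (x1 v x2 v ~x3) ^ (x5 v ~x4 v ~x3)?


Scan each clause for unnegated literals.
Clause 1: 2 positive; Clause 2: 0 positive; Clause 3: 2 positive; Clause 4: 3 positive; Clause 5: 2 positive; Clause 6: 2 positive; Clause 7: 1 positive.
Total positive literal occurrences = 12.

12


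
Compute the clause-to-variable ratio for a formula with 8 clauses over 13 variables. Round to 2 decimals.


Clause-to-variable ratio = clauses / variables.
8 / 13 = 0.62.

0.62


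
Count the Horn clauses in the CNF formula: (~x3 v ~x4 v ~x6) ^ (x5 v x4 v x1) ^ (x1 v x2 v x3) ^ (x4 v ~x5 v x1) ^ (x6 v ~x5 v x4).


A Horn clause has at most one positive literal.
Clause 1: 0 positive lit(s) -> Horn
Clause 2: 3 positive lit(s) -> not Horn
Clause 3: 3 positive lit(s) -> not Horn
Clause 4: 2 positive lit(s) -> not Horn
Clause 5: 2 positive lit(s) -> not Horn
Total Horn clauses = 1.

1


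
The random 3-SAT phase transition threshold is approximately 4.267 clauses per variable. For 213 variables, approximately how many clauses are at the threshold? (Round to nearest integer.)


The 3-SAT phase transition occurs at approximately 4.267 clauses per variable.
m = 4.267 * 213 = 908.871.
Rounded to nearest integer: 909.

909


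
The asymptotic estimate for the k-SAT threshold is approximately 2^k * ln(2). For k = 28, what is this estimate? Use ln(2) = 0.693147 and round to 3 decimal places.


Using the asymptotic formula: threshold ~ 2^k * ln(2).
2^28 = 268435456.
268435456 * 0.693147 = 186065231.02.

186065231.02


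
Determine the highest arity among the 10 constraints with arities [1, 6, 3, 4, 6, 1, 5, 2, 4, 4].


The arities are: 1, 6, 3, 4, 6, 1, 5, 2, 4, 4.
Scan for the maximum value.
Maximum arity = 6.

6


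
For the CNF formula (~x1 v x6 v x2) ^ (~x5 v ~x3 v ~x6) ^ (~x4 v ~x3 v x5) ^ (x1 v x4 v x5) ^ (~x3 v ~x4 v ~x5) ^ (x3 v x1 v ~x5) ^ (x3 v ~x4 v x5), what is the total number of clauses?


Each group enclosed in parentheses joined by ^ is one clause.
Counting the conjuncts: 7 clauses.

7


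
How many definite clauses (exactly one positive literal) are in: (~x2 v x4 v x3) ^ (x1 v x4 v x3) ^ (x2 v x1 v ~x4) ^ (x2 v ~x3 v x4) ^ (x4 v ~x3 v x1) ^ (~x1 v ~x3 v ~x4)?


A definite clause has exactly one positive literal.
Clause 1: 2 positive -> not definite
Clause 2: 3 positive -> not definite
Clause 3: 2 positive -> not definite
Clause 4: 2 positive -> not definite
Clause 5: 2 positive -> not definite
Clause 6: 0 positive -> not definite
Definite clause count = 0.

0


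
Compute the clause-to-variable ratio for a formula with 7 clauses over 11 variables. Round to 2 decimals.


Clause-to-variable ratio = clauses / variables.
7 / 11 = 0.64.

0.64


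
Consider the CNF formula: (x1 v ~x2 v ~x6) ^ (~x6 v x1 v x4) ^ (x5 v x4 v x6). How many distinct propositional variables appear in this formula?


Identify each distinct variable in the formula.
Variables found: x1, x2, x4, x5, x6.
Total distinct variables = 5.

5


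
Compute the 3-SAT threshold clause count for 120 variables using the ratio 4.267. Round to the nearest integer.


The 3-SAT phase transition occurs at approximately 4.267 clauses per variable.
m = 4.267 * 120 = 512.04.
Rounded to nearest integer: 512.

512


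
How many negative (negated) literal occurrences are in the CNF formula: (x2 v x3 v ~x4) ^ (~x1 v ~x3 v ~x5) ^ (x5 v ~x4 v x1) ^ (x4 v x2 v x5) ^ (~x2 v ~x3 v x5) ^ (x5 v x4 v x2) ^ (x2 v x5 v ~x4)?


Scan each clause for negated literals.
Clause 1: 1 negative; Clause 2: 3 negative; Clause 3: 1 negative; Clause 4: 0 negative; Clause 5: 2 negative; Clause 6: 0 negative; Clause 7: 1 negative.
Total negative literal occurrences = 8.

8


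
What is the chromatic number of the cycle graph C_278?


A cycle on an even number of vertices is bipartite: alternate two colors around the cycle.
Since 278 is even, two colors suffice, and at least two are needed because the graph has edges.
Chromatic number = 2.

2


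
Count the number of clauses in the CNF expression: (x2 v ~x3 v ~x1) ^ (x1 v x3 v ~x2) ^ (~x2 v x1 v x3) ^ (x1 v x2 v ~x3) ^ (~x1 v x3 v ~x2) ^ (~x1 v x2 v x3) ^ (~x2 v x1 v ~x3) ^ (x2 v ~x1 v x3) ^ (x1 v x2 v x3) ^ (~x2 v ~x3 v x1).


Each group enclosed in parentheses joined by ^ is one clause.
Counting the conjuncts: 10 clauses.

10


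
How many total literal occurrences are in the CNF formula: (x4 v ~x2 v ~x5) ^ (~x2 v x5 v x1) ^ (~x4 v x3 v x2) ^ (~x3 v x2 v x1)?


Clause lengths: 3, 3, 3, 3.
Sum = 3 + 3 + 3 + 3 = 12.

12


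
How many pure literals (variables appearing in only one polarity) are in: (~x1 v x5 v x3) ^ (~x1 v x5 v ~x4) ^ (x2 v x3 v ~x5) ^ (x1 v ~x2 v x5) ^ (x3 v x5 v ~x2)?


A pure literal appears in only one polarity across all clauses.
Pure literals: x3 (positive only), x4 (negative only).
Count = 2.

2


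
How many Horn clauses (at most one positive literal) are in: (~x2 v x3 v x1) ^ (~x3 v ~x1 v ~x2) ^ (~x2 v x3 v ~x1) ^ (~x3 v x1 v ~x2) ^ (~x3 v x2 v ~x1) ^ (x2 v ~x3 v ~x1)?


A Horn clause has at most one positive literal.
Clause 1: 2 positive lit(s) -> not Horn
Clause 2: 0 positive lit(s) -> Horn
Clause 3: 1 positive lit(s) -> Horn
Clause 4: 1 positive lit(s) -> Horn
Clause 5: 1 positive lit(s) -> Horn
Clause 6: 1 positive lit(s) -> Horn
Total Horn clauses = 5.

5


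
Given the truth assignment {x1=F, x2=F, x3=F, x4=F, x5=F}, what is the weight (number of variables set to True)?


The weight is the number of variables assigned True.
True variables: none.
Weight = 0.

0


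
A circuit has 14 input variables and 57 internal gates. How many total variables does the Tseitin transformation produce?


The Tseitin transformation introduces one auxiliary variable per gate.
Total variables = inputs + gates = 14 + 57 = 71.

71


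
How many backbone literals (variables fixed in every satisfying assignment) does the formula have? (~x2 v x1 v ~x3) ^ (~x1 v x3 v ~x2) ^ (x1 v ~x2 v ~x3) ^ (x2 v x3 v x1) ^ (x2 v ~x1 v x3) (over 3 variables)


Find all satisfying assignments: 4 model(s).
Check which variables have the same value in every model.
No variable is fixed across all models.
Backbone size = 0.

0


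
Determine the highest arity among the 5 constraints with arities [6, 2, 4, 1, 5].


The arities are: 6, 2, 4, 1, 5.
Scan for the maximum value.
Maximum arity = 6.

6


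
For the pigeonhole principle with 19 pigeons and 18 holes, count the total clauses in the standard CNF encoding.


The PHP encoding has two parts:
1) At-least-one-hole clauses: 19 (one per pigeon, each with 18 literals).
2) At-most-one-pigeon-per-hole clauses: 18 holes * C(19,2) = 18 * 171 = 3078.
Total clauses = 19 + 3078 = 3097.

3097


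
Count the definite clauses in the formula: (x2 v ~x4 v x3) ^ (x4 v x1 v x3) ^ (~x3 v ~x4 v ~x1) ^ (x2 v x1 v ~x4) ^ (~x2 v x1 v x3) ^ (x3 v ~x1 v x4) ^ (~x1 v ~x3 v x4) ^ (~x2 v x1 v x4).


A definite clause has exactly one positive literal.
Clause 1: 2 positive -> not definite
Clause 2: 3 positive -> not definite
Clause 3: 0 positive -> not definite
Clause 4: 2 positive -> not definite
Clause 5: 2 positive -> not definite
Clause 6: 2 positive -> not definite
Clause 7: 1 positive -> definite
Clause 8: 2 positive -> not definite
Definite clause count = 1.

1


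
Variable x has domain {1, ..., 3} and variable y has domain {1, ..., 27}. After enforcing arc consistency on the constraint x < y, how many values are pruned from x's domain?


For the constraint x < y, x needs a supporting value in y's domain.
x can be at most 26 (one less than y's maximum).
Valid x values from domain: 3 out of 3.
Pruned = 3 - 3 = 0.

0


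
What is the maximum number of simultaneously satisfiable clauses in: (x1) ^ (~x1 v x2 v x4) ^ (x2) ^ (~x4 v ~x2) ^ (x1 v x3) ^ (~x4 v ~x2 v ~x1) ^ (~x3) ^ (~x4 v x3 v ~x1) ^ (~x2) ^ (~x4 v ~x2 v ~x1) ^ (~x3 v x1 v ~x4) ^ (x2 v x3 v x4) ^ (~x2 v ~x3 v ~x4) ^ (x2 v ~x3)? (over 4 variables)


Enumerate all 16 truth assignments.
For each, count how many of the 14 clauses are satisfied.
The formula is not fully satisfiable, so the maximum is below 14.
Maximum simultaneously satisfiable clauses = 13.

13


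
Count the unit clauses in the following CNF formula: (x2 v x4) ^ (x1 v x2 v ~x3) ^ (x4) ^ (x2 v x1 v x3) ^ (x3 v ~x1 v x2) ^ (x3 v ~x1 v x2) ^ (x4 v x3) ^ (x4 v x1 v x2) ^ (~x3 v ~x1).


A unit clause contains exactly one literal.
Unit clauses found: (x4).
Count = 1.

1


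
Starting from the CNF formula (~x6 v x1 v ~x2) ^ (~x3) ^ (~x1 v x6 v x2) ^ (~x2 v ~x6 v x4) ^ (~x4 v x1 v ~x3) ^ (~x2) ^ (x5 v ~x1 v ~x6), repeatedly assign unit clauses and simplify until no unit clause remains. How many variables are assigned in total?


Unit propagation repeatedly assigns the literal in any unit clause, then simplifies.
Assignments in order: x3 = F, x2 = F.
No further unit clauses remain.
Total variables assigned = 2.

2


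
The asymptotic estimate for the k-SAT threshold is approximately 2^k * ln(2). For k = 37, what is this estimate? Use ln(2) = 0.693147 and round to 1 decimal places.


Using the asymptotic formula: threshold ~ 2^k * ln(2).
2^37 = 137438953472.
137438953472 * 0.693147 = 95265398282.3.

95265398282.3


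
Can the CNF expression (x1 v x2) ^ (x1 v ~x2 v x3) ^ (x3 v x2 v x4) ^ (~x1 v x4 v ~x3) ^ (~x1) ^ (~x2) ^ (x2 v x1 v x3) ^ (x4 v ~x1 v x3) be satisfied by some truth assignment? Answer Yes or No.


Check all 16 possible truth assignments.
Number of satisfying assignments found: 0.
The formula is unsatisfiable.

No


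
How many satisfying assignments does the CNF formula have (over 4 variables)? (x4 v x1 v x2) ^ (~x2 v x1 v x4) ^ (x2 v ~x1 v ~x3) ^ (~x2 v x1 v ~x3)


Enumerate all 16 truth assignments over 4 variables.
Test each against every clause.
Satisfying assignments found: 9.

9


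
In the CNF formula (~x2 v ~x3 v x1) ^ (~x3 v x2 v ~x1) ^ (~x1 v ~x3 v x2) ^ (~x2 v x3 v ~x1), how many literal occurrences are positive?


Scan each clause for unnegated literals.
Clause 1: 1 positive; Clause 2: 1 positive; Clause 3: 1 positive; Clause 4: 1 positive.
Total positive literal occurrences = 4.

4


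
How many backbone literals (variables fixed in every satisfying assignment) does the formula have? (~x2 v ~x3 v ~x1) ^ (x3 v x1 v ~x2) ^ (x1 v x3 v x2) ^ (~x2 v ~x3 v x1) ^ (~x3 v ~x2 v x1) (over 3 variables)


Find all satisfying assignments: 4 model(s).
Check which variables have the same value in every model.
No variable is fixed across all models.
Backbone size = 0.

0


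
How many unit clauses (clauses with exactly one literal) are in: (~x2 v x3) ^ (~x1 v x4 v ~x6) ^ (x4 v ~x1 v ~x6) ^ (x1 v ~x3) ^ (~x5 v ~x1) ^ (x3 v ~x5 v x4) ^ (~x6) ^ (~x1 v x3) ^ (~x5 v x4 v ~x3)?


A unit clause contains exactly one literal.
Unit clauses found: (~x6).
Count = 1.

1


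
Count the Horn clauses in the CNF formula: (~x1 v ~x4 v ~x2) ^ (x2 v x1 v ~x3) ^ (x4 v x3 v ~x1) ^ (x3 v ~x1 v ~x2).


A Horn clause has at most one positive literal.
Clause 1: 0 positive lit(s) -> Horn
Clause 2: 2 positive lit(s) -> not Horn
Clause 3: 2 positive lit(s) -> not Horn
Clause 4: 1 positive lit(s) -> Horn
Total Horn clauses = 2.

2


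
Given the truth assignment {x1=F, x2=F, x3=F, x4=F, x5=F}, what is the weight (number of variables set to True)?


The weight is the number of variables assigned True.
True variables: none.
Weight = 0.

0


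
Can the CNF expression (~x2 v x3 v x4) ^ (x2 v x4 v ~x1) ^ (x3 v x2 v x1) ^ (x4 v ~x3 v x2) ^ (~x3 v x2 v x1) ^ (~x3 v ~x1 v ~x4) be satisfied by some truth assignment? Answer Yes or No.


Check all 16 possible truth assignments.
Number of satisfying assignments found: 6.
The formula is satisfiable.

Yes


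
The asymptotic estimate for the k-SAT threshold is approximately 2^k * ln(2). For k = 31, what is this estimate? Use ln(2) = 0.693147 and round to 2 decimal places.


Using the asymptotic formula: threshold ~ 2^k * ln(2).
2^31 = 2147483648.
2147483648 * 0.693147 = 1488521848.16.

1488521848.16


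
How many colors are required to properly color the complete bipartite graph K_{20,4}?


K_{20,4} is bipartite by definition: the two parts are independent sets, with every edge crossing between them.
Color all vertices in one part with color 1 and all vertices in the other part with color 2.
Since the graph has at least one edge, one color does not suffice.
Chromatic number = 2.

2


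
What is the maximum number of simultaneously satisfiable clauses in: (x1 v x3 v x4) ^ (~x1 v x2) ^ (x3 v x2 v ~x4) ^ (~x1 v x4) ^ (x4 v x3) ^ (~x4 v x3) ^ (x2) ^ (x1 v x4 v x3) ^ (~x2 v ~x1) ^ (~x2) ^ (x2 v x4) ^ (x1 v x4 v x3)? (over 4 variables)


Enumerate all 16 truth assignments.
For each, count how many of the 12 clauses are satisfied.
The formula is not fully satisfiable, so the maximum is below 12.
Maximum simultaneously satisfiable clauses = 11.

11


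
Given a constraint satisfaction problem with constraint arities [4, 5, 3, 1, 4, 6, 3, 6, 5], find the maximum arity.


The arities are: 4, 5, 3, 1, 4, 6, 3, 6, 5.
Scan for the maximum value.
Maximum arity = 6.

6


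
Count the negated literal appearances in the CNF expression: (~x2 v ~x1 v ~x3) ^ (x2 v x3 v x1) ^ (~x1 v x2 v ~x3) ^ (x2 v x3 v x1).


Scan each clause for negated literals.
Clause 1: 3 negative; Clause 2: 0 negative; Clause 3: 2 negative; Clause 4: 0 negative.
Total negative literal occurrences = 5.

5


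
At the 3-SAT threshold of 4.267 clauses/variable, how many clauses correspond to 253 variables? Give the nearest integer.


The 3-SAT phase transition occurs at approximately 4.267 clauses per variable.
m = 4.267 * 253 = 1079.551.
Rounded to nearest integer: 1080.

1080


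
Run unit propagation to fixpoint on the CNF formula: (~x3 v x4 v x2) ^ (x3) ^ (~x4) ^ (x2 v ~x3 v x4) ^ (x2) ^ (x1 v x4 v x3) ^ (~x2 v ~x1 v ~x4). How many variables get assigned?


Unit propagation repeatedly assigns the literal in any unit clause, then simplifies.
Assignments in order: x3 = T, x4 = F, x2 = T.
No further unit clauses remain.
Total variables assigned = 3.

3
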